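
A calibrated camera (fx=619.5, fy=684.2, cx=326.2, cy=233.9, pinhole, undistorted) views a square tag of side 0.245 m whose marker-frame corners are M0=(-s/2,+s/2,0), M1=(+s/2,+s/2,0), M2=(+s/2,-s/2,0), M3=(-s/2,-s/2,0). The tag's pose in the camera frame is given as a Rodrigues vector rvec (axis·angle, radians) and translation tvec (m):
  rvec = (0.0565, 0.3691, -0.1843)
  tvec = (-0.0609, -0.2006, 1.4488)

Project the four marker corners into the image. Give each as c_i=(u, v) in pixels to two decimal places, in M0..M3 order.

Intrinsics K: fx=619.5, fy=684.2, cx=326.2, cy=233.9
Marker side s = 0.245 m; corners in marker frame (Z=0):
  M0 = (-0.1225, +0.1225, 0)
  M1 = (+0.1225, +0.1225, 0)
  M2 = (+0.1225, -0.1225, 0)
  M3 = (-0.1225, -0.1225, 0)
rvec = (0.0565, 0.3691, -0.1843), |rvec| = θ = 0.41641 rad = 23.858°
Rodrigues: sinθ=0.40448, 1−cosθ=0.08545; R = I + sinθ·[k]× + (1−cosθ)·[k]×²:
    [+0.91612 +0.18930 +0.35339]
    [-0.16874 +0.98169 -0.08841]
    [-0.36366 +0.02136 +0.93129]
t = (-0.0609, -0.2006, 1.4488) m
M0: Pc = R·M0+t = (-0.14994, -0.05967, +1.49596); u = 619.5·(-0.14994)/1.49596 + 326.2 = 264.1094, v = 684.2·(-0.05967)/1.49596 + 233.9 = 206.6080
M1: Pc = R·M1+t = (+0.07451, -0.10101, +1.40687); u = 619.5·(+0.07451)/1.40687 + 326.2 = 359.0114, v = 684.2·(-0.10101)/1.40687 + 233.9 = 184.7739
M2: Pc = R·M2+t = (+0.02814, -0.34153, +1.40164); u = 619.5·(+0.02814)/1.40164 + 326.2 = 338.6357, v = 684.2·(-0.34153)/1.40164 + 233.9 = 67.1853
M3: Pc = R·M3+t = (-0.19631, -0.30019, +1.49073); u = 619.5·(-0.19631)/1.49073 + 326.2 = 244.6183, v = 684.2·(-0.30019)/1.49073 + 233.9 = 96.1240

c0=(264.11, 206.61) c1=(359.01, 184.77) c2=(338.64, 67.19) c3=(244.62, 96.12)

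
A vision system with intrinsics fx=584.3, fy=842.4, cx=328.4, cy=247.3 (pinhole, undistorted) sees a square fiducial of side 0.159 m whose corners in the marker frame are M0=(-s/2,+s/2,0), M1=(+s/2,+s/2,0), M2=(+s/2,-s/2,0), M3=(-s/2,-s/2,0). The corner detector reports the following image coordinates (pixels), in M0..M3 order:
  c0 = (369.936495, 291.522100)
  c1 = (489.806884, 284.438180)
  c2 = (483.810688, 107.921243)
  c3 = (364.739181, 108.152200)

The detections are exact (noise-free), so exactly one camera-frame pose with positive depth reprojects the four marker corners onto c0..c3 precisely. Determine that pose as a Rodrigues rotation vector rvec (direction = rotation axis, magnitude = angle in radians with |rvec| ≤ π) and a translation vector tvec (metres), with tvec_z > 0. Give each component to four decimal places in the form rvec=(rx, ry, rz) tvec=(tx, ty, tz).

Intrinsics K: fx=584.3, fy=842.4, cx=328.4, cy=247.3
Marker side s = 0.159 m; corners in marker frame (Z=0):
  M0 = (-0.0795, +0.0795, 0)
  M1 = (+0.0795, +0.0795, 0)
  M2 = (+0.0795, -0.0795, 0)
  M3 = (-0.0795, -0.0795, 0)
Detected image corners:
  c0 = (369.936495, 291.522100) px
  c1 = (489.806884, 284.438180) px
  c2 = (483.810688, 107.921243) px
  c3 = (364.739181, 108.152200) px
Planar DLT: solve 8×8 A·h = b for H (H[2,2]=1):
  H  [+853.21038 +12.51613 +428.19382]
  H  [+24.30158 +1120.77200 +197.59306]
  H  [+0.23844 -0.05323 +1.00000]
B = K⁻¹H; ‖b₁‖=1.348106, ‖b₂‖=1.348106; λ = 2/(‖b₁‖+‖b₂‖) = 0.741781, sign → tz>0 ⇒ λ=+0.741781
r₁ = λ·B[:,0] = (+0.98376,-0.03052,+0.17687); r₂ = λ·B[:,1] = (+0.03808,+0.99849,-0.03948)
r₃ = r₁×r₂ = (-0.17540,+0.04558,+0.98344); SVD([r₁ r₂ r₃]) → R = UVᵀ:
  R  [+0.98376 +0.03808 -0.17540]
  R  [-0.03052 +0.99849 +0.04558]
  R  [+0.17687 -0.03948 +0.98344]
t = (+0.12669, -0.04377, +0.74178) m
tr R = 2.965697; θ = arccos((tr R − 1)/2) = 0.185476 rad = 10.627°
axis k = ((R−Rᵀ)₃₂, (R−Rᵀ)₁₃, (R−Rᵀ)₂₁) / (2 sinθ) = (-0.230615, -0.955102, -0.186005)
rvec = θ·k = (-0.042774, -0.177149, -0.034499)

rvec=(-0.0428, -0.1771, -0.0345) tvec=(0.1267, -0.0438, 0.7418)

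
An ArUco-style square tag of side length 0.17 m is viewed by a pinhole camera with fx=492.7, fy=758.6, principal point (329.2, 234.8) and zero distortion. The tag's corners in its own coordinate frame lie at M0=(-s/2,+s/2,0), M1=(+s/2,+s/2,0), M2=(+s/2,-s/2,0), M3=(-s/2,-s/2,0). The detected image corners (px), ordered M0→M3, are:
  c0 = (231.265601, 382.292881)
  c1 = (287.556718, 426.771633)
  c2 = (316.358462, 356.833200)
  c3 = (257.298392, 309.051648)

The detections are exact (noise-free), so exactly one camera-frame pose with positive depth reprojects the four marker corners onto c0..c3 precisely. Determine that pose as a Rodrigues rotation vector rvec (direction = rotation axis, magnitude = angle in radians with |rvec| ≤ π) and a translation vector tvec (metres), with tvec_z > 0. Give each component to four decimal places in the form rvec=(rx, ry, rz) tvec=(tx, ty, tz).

rvec=(0.4319, 0.0191, 0.5083) tvec=(-0.1470, 0.2290, 1.2866)

Intrinsics K: fx=492.7, fy=758.6, cx=329.2, cy=234.8
Marker side s = 0.17 m; corners in marker frame (Z=0):
  M0 = (-0.0850, +0.0850, 0)
  M1 = (+0.0850, +0.0850, 0)
  M2 = (+0.0850, -0.0850, 0)
  M3 = (-0.0850, -0.0850, 0)
Detected image corners:
  c0 = (231.265601, 382.292881) px
  c1 = (287.556718, 426.771633) px
  c2 = (316.358462, 356.833200) px
  c3 = (257.298392, 309.051648) px
Planar DLT: solve 8×8 A·h = b for H (H[2,2]=1):
  H  [+357.74355 -75.30836 +272.92058]
  H  [+296.33159 +537.19125 +369.82976]
  H  [+0.06844 +0.31494 +1.00000]
B = K⁻¹H; ‖b₁‖=0.777213, ‖b₂‖=0.777213; λ = 2/(‖b₁‖+‖b₂‖) = 1.286649, sign → tz>0 ⇒ λ=+1.286649
r₁ = λ·B[:,0] = (+0.87538,+0.47535,+0.08806); r₂ = λ·B[:,1] = (-0.46741,+0.78570,+0.40522)
r₃ = r₁×r₂ = (+0.12343,-0.39588,+0.90997); SVD([r₁ r₂ r₃]) → R = UVᵀ:
  R  [+0.87538 -0.46741 +0.12343]
  R  [+0.47535 +0.78570 -0.39588]
  R  [+0.08806 +0.40522 +0.90997]
t = (-0.14697, +0.22902, +1.28665) m
tr R = 2.571047; θ = arccos((tr R − 1)/2) = 0.667255 rad = 38.231°
axis k = ((R−Rᵀ)₃₂, (R−Rᵀ)₁₃, (R−Rᵀ)₂₁) / (2 sinθ) = (+0.647271, +0.028575, +0.761724)
rvec = θ·k = (+0.431895, +0.019066, +0.508264)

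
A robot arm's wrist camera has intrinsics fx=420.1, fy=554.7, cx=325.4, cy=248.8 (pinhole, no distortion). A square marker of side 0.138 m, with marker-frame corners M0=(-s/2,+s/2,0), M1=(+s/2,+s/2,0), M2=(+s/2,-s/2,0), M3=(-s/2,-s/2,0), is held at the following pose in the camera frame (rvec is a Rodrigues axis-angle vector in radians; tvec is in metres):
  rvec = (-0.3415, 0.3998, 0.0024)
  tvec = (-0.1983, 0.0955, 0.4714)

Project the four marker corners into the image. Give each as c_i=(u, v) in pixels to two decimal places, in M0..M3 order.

c0=(89.70, 441.38) c1=(186.77, 453.74) c2=(208.65, 279.63) c3=(117.74, 285.99)

Intrinsics K: fx=420.1, fy=554.7, cx=325.4, cy=248.8
Marker side s = 0.138 m; corners in marker frame (Z=0):
  M0 = (-0.0690, +0.0690, 0)
  M1 = (+0.0690, +0.0690, 0)
  M2 = (+0.0690, -0.0690, 0)
  M3 = (-0.0690, -0.0690, 0)
rvec = (-0.3415, 0.3998, 0.0024), |rvec| = θ = 0.52580 rad = 30.126°
Rodrigues: sinθ=0.50191, 1−cosθ=0.13508; R = I + sinθ·[k]× + (1−cosθ)·[k]×²:
    [+0.92190 -0.06900 +0.38123]
    [-0.06442 +0.94302 +0.32645]
    [-0.38203 -0.32551 +0.86492]
t = (-0.1983, 0.0955, 0.4714) m
M0: Pc = R·M0+t = (-0.26667, +0.16501, +0.47530); u = 420.1·(-0.26667)/0.47530 + 325.4 = 89.6984, v = 554.7·(+0.16501)/0.47530 + 248.8 = 441.3788
M1: Pc = R·M1+t = (-0.13945, +0.15612, +0.42258); u = 420.1·(-0.13945)/0.42258 + 325.4 = 186.7686, v = 554.7·(+0.15612)/0.42258 + 248.8 = 453.7358
M2: Pc = R·M2+t = (-0.12993, +0.02599, +0.46750); u = 420.1·(-0.12993)/0.46750 + 325.4 = 208.6456, v = 554.7·(+0.02599)/0.46750 + 248.8 = 279.6343
M3: Pc = R·M3+t = (-0.25715, +0.03488, +0.52022); u = 420.1·(-0.25715)/0.52022 + 325.4 = 117.7403, v = 554.7·(+0.03488)/0.52022 + 248.8 = 285.9881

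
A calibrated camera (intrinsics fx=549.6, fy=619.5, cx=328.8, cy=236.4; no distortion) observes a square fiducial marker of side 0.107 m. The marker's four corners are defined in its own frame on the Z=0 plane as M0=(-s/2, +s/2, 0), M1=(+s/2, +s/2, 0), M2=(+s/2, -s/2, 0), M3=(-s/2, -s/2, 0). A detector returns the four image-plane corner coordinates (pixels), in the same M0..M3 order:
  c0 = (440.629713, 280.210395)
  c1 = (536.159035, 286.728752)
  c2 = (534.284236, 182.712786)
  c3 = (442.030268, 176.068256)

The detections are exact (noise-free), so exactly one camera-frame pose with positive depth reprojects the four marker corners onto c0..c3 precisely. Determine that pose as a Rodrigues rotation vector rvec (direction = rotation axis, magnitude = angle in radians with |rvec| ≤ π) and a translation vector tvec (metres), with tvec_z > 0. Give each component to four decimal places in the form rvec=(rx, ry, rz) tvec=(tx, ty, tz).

rvec=(-0.2035, -0.0261, 0.0594) tvec=(0.1805, -0.0059, 0.6216)

Intrinsics K: fx=549.6, fy=619.5, cx=328.8, cy=236.4
Marker side s = 0.107 m; corners in marker frame (Z=0):
  M0 = (-0.0535, +0.0535, 0)
  M1 = (+0.0535, +0.0535, 0)
  M2 = (+0.0535, -0.0535, 0)
  M3 = (-0.0535, -0.0535, 0)
Detected image corners:
  c0 = (440.629713, 280.210395) px
  c1 = (536.159035, 286.728752) px
  c2 = (534.284236, 182.712786) px
  c3 = (442.030268, 176.068256) px
Planar DLT: solve 8×8 A·h = b for H (H[2,2]=1):
  H  [+892.82582 -156.98603 +488.35399]
  H  [+68.91350 +897.23035 +230.52776]
  H  [+0.03195 -0.32610 +1.00000]
B = K⁻¹H; ‖b₁‖=1.608756, ‖b₂‖=1.608756; λ = 2/(‖b₁‖+‖b₂‖) = 0.621598, sign → tz>0 ⇒ λ=+0.621598
r₁ = λ·B[:,0] = (+0.99791,+0.06157,+0.01986); r₂ = λ·B[:,1] = (-0.05628,+0.97762,-0.20271)
r₃ = r₁×r₂ = (-0.03190,+0.20116,+0.97904); SVD([r₁ r₂ r₃]) → R = UVᵀ:
  R  [+0.99791 -0.05628 -0.03190]
  R  [+0.06157 +0.97762 +0.20116]
  R  [+0.01986 -0.20271 +0.97904]
t = (+0.18046, -0.00589, +0.62160) m
tr R = 2.954565; θ = arccos((tr R − 1)/2) = 0.213561 rad = 12.236°
axis k = ((R−Rᵀ)₃₂, (R−Rᵀ)₁₃, (R−Rᵀ)₂₁) / (2 sinθ) = (-0.952782, -0.122102, +0.278026)
rvec = θ·k = (-0.203477, -0.026076, +0.059376)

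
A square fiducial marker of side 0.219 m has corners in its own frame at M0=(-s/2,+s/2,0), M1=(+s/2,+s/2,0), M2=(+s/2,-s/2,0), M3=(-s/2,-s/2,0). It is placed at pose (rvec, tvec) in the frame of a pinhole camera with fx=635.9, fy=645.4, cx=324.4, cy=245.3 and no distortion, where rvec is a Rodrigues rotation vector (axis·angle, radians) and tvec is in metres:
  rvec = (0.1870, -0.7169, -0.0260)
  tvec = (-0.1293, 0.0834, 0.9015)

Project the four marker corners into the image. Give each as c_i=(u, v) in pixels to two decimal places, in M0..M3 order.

Intrinsics K: fx=635.9, fy=645.4, cx=324.4, cy=245.3
Marker side s = 0.219 m; corners in marker frame (Z=0):
  M0 = (-0.1095, +0.1095, 0)
  M1 = (+0.1095, +0.1095, 0)
  M2 = (+0.1095, -0.1095, 0)
  M3 = (-0.1095, -0.1095, 0)
rvec = (0.1870, -0.7169, -0.0260), |rvec| = θ = 0.74134 rad = 42.476°
Rodrigues: sinθ=0.67528, 1−cosθ=0.26244; R = I + sinθ·[k]× + (1−cosθ)·[k]×²:
    [+0.75426 -0.04033 -0.65534]
    [-0.08770 +0.98298 -0.16144]
    [+0.65069 +0.17924 +0.73788]
t = (-0.1293, 0.0834, 0.9015) m
M0: Pc = R·M0+t = (-0.21631, +0.20064, +0.84988); u = 635.9·(-0.21631)/0.84988 + 324.4 = 162.5525, v = 645.4·(+0.20064)/0.84988 + 245.3 = 397.6665
M1: Pc = R·M1+t = (-0.05112, +0.18143, +0.99238); u = 635.9·(-0.05112)/0.99238 + 324.4 = 291.6399, v = 645.4·(+0.18143)/0.99238 + 245.3 = 363.2964
M2: Pc = R·M2+t = (-0.04229, -0.03384, +0.95312); u = 635.9·(-0.04229)/0.95312 + 324.4 = 296.1838, v = 645.4·(-0.03384)/0.95312 + 245.3 = 222.3861
M3: Pc = R·M3+t = (-0.20748, -0.01463, +0.81062); u = 635.9·(-0.20748)/0.81062 + 324.4 = 161.6444, v = 645.4·(-0.01463)/0.81062 + 245.3 = 233.6494

c0=(162.55, 397.67) c1=(291.64, 363.30) c2=(296.18, 222.39) c3=(161.64, 233.65)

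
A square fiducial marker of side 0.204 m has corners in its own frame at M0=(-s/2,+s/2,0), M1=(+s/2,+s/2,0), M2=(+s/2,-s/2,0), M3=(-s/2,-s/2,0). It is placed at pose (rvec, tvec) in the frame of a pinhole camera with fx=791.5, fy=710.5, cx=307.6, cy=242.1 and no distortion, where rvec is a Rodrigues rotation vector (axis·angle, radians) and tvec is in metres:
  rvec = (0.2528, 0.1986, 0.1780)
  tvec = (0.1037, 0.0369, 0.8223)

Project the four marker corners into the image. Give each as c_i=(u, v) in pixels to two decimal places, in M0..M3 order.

c0=(298.53, 335.37) c1=(485.45, 373.96) c2=(528.77, 205.56) c3=(327.57, 171.68)

Intrinsics K: fx=791.5, fy=710.5, cx=307.6, cy=242.1
Marker side s = 0.204 m; corners in marker frame (Z=0):
  M0 = (-0.1020, +0.1020, 0)
  M1 = (+0.1020, +0.1020, 0)
  M2 = (+0.1020, -0.1020, 0)
  M3 = (-0.1020, -0.1020, 0)
rvec = (0.2528, 0.1986, 0.1780), |rvec| = θ = 0.36747 rad = 21.054°
Rodrigues: sinθ=0.35925, 1−cosθ=0.06676; R = I + sinθ·[k]× + (1−cosθ)·[k]×²:
    [+0.96484 -0.14920 +0.21641]
    [+0.19884 +0.95274 -0.22967]
    [-0.17191 +0.26463 +0.94890]
t = (0.1037, 0.0369, 0.8223) m
M0: Pc = R·M0+t = (-0.00993, +0.11380, +0.86683); u = 791.5·(-0.00993)/0.86683 + 307.6 = 298.5315, v = 710.5·(+0.11380)/0.86683 + 242.1 = 335.3748
M1: Pc = R·M1+t = (+0.18689, +0.15436, +0.83176); u = 791.5·(+0.18689)/0.83176 + 307.6 = 485.4493, v = 710.5·(+0.15436)/0.83176 + 242.1 = 373.9580
M2: Pc = R·M2+t = (+0.21733, -0.04000, +0.77777); u = 791.5·(+0.21733)/0.77777 + 307.6 = 528.7672, v = 710.5·(-0.04000)/0.77777 + 242.1 = 205.5621
M3: Pc = R·M3+t = (+0.02051, -0.08056, +0.81284); u = 791.5·(+0.02051)/0.81284 + 307.6 = 327.5667, v = 710.5·(-0.08056)/0.81284 + 242.1 = 171.6819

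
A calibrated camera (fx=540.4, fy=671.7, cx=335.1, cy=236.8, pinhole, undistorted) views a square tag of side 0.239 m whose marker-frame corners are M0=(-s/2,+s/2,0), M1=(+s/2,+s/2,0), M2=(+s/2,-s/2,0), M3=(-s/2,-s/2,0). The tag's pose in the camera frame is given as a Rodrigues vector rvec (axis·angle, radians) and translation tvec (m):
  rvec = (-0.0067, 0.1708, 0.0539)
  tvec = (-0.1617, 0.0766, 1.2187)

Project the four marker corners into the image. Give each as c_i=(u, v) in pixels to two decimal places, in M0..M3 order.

c0=(210.44, 339.60) c1=(312.28, 350.19) c2=(318.13, 216.41) c3=(216.14, 210.21)

Intrinsics K: fx=540.4, fy=671.7, cx=335.1, cy=236.8
Marker side s = 0.239 m; corners in marker frame (Z=0):
  M0 = (-0.1195, +0.1195, 0)
  M1 = (+0.1195, +0.1195, 0)
  M2 = (+0.1195, -0.1195, 0)
  M3 = (-0.1195, -0.1195, 0)
rvec = (-0.0067, 0.1708, 0.0539), |rvec| = θ = 0.17923 rad = 10.269°
Rodrigues: sinθ=0.17827, 1−cosθ=0.01602; R = I + sinθ·[k]× + (1−cosθ)·[k]×²:
    [+0.98400 -0.05418 +0.16971]
    [+0.05304 +0.99853 +0.01125]
    [-0.17007 -0.00207 +0.98543]
t = (-0.1617, 0.0766, 1.2187) m
M0: Pc = R·M0+t = (-0.28576, +0.18959, +1.23878); u = 540.4·(-0.28576)/1.23878 + 335.1 = 210.4394, v = 671.7·(+0.18959)/1.23878 + 236.8 = 339.5989
M1: Pc = R·M1+t = (-0.05059, +0.20226, +1.19813); u = 540.4·(-0.05059)/1.19813 + 335.1 = 312.2837, v = 671.7·(+0.20226)/1.19813 + 236.8 = 350.1933
M2: Pc = R·M2+t = (-0.03764, -0.03639, +1.19862); u = 540.4·(-0.03764)/1.19862 + 335.1 = 318.1315, v = 671.7·(-0.03639)/1.19862 + 236.8 = 216.4097
M3: Pc = R·M3+t = (-0.27281, -0.04906, +1.23927); u = 540.4·(-0.27281)/1.23927 + 335.1 = 216.1361, v = 671.7·(-0.04906)/1.23927 + 236.8 = 210.2075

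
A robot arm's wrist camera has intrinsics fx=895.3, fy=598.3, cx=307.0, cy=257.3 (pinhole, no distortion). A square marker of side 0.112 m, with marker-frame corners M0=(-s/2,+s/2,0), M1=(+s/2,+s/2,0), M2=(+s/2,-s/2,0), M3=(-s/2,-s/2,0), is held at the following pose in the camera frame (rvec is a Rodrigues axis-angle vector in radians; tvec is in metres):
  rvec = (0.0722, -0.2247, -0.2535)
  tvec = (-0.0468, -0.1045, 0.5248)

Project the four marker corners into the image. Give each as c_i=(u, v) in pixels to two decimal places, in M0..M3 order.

c0=(158.24, 215.69) c1=(339.17, 185.80) c2=(294.45, 62.47) c3=(107.48, 87.27)

Intrinsics K: fx=895.3, fy=598.3, cx=307.0, cy=257.3
Marker side s = 0.112 m; corners in marker frame (Z=0):
  M0 = (-0.0560, +0.0560, 0)
  M1 = (+0.0560, +0.0560, 0)
  M2 = (+0.0560, -0.0560, 0)
  M3 = (-0.0560, -0.0560, 0)
rvec = (0.0722, -0.2247, -0.2535), |rvec| = θ = 0.34636 rad = 19.845°
Rodrigues: sinθ=0.33948, 1−cosθ=0.05939; R = I + sinθ·[k]× + (1−cosθ)·[k]×²:
    [+0.94320 +0.24043 -0.22929]
    [-0.25649 +0.96561 -0.04257]
    [+0.21117 +0.09896 +0.97243]
t = (-0.0468, -0.1045, 0.5248) m
M0: Pc = R·M0+t = (-0.08615, -0.03606, +0.51852); u = 895.3·(-0.08615)/0.51852 + 307.0 = 158.2401, v = 598.3·(-0.03606)/0.51852 + 257.3 = 215.6888
M1: Pc = R·M1+t = (+0.01948, -0.06479, +0.54217); u = 895.3·(+0.01948)/0.54217 + 307.0 = 339.1730, v = 598.3·(-0.06479)/0.54217 + 257.3 = 185.8026
M2: Pc = R·M2+t = (-0.00745, -0.17294, +0.53108); u = 895.3·(-0.00745)/0.53108 + 307.0 = 294.4489, v = 598.3·(-0.17294)/0.53108 + 257.3 = 62.4746
M3: Pc = R·M3+t = (-0.11308, -0.14421, +0.50743); u = 895.3·(-0.11308)/0.50743 + 307.0 = 107.4793, v = 598.3·(-0.14421)/0.50743 + 257.3 = 87.2653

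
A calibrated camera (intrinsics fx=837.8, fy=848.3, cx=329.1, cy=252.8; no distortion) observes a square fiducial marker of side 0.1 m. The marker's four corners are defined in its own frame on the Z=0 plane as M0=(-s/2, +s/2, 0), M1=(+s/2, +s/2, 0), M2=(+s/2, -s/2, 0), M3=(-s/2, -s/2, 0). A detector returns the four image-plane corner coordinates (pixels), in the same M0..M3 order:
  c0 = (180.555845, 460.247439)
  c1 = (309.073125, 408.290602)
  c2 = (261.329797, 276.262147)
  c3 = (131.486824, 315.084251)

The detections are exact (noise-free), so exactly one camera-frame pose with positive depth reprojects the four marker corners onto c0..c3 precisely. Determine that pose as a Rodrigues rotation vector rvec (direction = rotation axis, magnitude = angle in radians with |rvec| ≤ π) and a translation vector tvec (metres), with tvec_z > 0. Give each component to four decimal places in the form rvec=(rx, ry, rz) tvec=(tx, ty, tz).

Intrinsics K: fx=837.8, fy=848.3, cx=329.1, cy=252.8
Marker side s = 0.1 m; corners in marker frame (Z=0):
  M0 = (-0.0500, +0.0500, 0)
  M1 = (+0.0500, +0.0500, 0)
  M2 = (+0.0500, -0.0500, 0)
  M3 = (-0.0500, -0.0500, 0)
Detected image corners:
  c0 = (180.555845, 460.247439) px
  c1 = (309.073125, 408.290602) px
  c2 = (261.329797, 276.262147) px
  c3 = (131.486824, 315.084251) px
Planar DLT: solve 8×8 A·h = b for H (H[2,2]=1):
  H  [+1484.70063 +434.15698 +223.16198]
  H  [-134.15414 +1301.00681 +363.20005]
  H  [+0.87405 -0.22490 +1.00000]
B = K⁻¹H; ‖b₁‖=1.726464, ‖b₂‖=1.726464; λ = 2/(‖b₁‖+‖b₂‖) = 0.579218, sign → tz>0 ⇒ λ=+0.579218
r₁ = λ·B[:,0] = (+0.82759,-0.24247,+0.50626); r₂ = λ·B[:,1] = (+0.35133,+0.92715,-0.13027)
r₃ = r₁×r₂ = (-0.43780,+0.28567,+0.85248); SVD([r₁ r₂ r₃]) → R = UVᵀ:
  R  [+0.82759 +0.35133 -0.43780]
  R  [-0.24247 +0.92715 +0.28567]
  R  [+0.50626 -0.13027 +0.85248]
t = (-0.07324, +0.07538, +0.57922) m
tr R = 2.607219; θ = arccos((tr R − 1)/2) = 0.637461 rad = 36.524°
axis k = ((R−Rᵀ)₃₂, (R−Rᵀ)₁₃, (R−Rᵀ)₂₁) / (2 sinθ) = (-0.349433, -0.793118, -0.498858)
rvec = θ·k = (-0.222750, -0.505582, -0.318003)

rvec=(-0.2228, -0.5056, -0.3180) tvec=(-0.0732, 0.0754, 0.5792)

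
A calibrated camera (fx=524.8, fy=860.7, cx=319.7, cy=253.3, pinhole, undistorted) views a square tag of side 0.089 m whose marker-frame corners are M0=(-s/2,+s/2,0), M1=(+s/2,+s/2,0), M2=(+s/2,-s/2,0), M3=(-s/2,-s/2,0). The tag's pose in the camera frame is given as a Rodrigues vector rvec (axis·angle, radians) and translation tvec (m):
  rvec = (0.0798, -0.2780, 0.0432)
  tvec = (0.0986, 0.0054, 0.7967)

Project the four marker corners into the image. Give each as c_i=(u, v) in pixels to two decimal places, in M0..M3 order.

c0=(355.32, 306.09) c1=(409.49, 307.48) c2=(413.32, 213.23) c3=(358.82, 208.87)

Intrinsics K: fx=524.8, fy=860.7, cx=319.7, cy=253.3
Marker side s = 0.089 m; corners in marker frame (Z=0):
  M0 = (-0.0445, +0.0445, 0)
  M1 = (+0.0445, +0.0445, 0)
  M2 = (+0.0445, -0.0445, 0)
  M3 = (-0.0445, -0.0445, 0)
rvec = (0.0798, -0.2780, 0.0432), |rvec| = θ = 0.29244 rad = 16.755°
Rodrigues: sinθ=0.28828, 1−cosθ=0.04246; R = I + sinθ·[k]× + (1−cosθ)·[k]×²:
    [+0.96071 -0.05360 -0.27234]
    [+0.03157 +0.99591 -0.08463]
    [+0.27577 +0.07271 +0.95847]
t = (0.0986, 0.0054, 0.7967) m
M0: Pc = R·M0+t = (+0.05346, +0.04831, +0.78766); u = 524.8·(+0.05346)/0.78766 + 319.7 = 355.3213, v = 860.7·(+0.04831)/0.78766 + 253.3 = 306.0929
M1: Pc = R·M1+t = (+0.13897, +0.05112, +0.81221); u = 524.8·(+0.13897)/0.81221 + 319.7 = 409.4917, v = 860.7·(+0.05112)/0.81221 + 253.3 = 307.4754
M2: Pc = R·M2+t = (+0.14374, -0.03751, +0.80574); u = 524.8·(+0.14374)/0.80574 + 319.7 = 413.3200, v = 860.7·(-0.03751)/0.80574 + 253.3 = 213.2280
M3: Pc = R·M3+t = (+0.05823, -0.04032, +0.78119); u = 524.8·(+0.05823)/0.78119 + 319.7 = 358.8211, v = 860.7·(-0.04032)/0.78119 + 253.3 = 208.8730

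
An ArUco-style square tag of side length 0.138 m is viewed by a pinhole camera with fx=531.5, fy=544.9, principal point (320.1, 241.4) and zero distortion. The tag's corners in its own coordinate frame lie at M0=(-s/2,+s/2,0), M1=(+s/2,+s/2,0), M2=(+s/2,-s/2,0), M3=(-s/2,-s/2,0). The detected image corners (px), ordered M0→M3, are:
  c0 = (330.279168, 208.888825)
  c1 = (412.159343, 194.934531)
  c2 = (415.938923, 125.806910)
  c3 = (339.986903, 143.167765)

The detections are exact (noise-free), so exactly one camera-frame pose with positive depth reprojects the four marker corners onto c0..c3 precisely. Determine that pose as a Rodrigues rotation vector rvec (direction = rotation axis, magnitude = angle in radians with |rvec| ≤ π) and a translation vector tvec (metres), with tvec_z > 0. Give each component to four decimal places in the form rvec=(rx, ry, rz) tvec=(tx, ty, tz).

rvec=(-0.5625, 0.4784, 0.0057) tvec=(0.0873, -0.1187, 0.8708)

Intrinsics K: fx=531.5, fy=544.9, cx=320.1, cy=241.4
Marker side s = 0.138 m; corners in marker frame (Z=0):
  M0 = (-0.0690, +0.0690, 0)
  M1 = (+0.0690, +0.0690, 0)
  M2 = (+0.0690, -0.0690, 0)
  M3 = (-0.0690, -0.0690, 0)
Detected image corners:
  c0 = (330.279168, 208.888825) px
  c1 = (412.159343, 194.934531) px
  c2 = (415.938923, 125.806910) px
  c3 = (339.986903, 143.167765) px
Planar DLT: solve 8×8 A·h = b for H (H[2,2]=1):
  H  [+382.75355 -269.60396 +373.35961]
  H  [-198.48102 +389.37299 +167.10484]
  H  [-0.50250 -0.58729 +1.00000]
B = K⁻¹H; ‖b₁‖=1.148316, ‖b₂‖=1.148316; λ = 2/(‖b₁‖+‖b₂‖) = 0.870840, sign → tz>0 ⇒ λ=+0.870840
r₁ = λ·B[:,0] = (+0.89067,-0.12334,-0.43760); r₂ = λ·B[:,1] = (-0.13372,+0.84886,-0.51143)
r₃ = r₁×r₂ = (+0.43454,+0.51403,+0.73956); SVD([r₁ r₂ r₃]) → R = UVᵀ:
  R  [+0.89067 -0.13372 +0.43454]
  R  [-0.12334 +0.84886 +0.51403]
  R  [-0.43760 -0.51143 +0.73956]
t = (+0.08726, -0.11874, +0.87084) m
tr R = 2.479085; θ = arccos((tr R − 1)/2) = 0.738406 rad = 42.308°
axis k = ((R−Rᵀ)₃₂, (R−Rᵀ)₁₃, (R−Rᵀ)₂₁) / (2 sinθ) = (-0.761738, +0.647840, +0.007709)
rvec = θ·k = (-0.562472, +0.478369, +0.005692)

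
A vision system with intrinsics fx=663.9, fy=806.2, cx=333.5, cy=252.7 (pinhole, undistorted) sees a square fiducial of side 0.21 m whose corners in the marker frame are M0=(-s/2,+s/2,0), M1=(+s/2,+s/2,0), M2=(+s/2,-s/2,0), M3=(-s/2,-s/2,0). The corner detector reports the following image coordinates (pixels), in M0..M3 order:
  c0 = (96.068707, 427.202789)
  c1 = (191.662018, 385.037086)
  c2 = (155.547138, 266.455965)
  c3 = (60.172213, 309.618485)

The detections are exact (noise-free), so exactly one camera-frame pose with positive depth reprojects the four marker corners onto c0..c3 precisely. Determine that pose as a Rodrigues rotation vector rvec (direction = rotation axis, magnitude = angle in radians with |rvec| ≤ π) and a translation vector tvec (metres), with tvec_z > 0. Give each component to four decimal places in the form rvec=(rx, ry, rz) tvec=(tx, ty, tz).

rvec=(0.0142, 0.0508, -0.3527) tvec=(-0.4209, 0.1576, 1.3445)

Intrinsics K: fx=663.9, fy=806.2, cx=333.5, cy=252.7
Marker side s = 0.21 m; corners in marker frame (Z=0):
  M0 = (-0.1050, +0.1050, 0)
  M1 = (+0.1050, +0.1050, 0)
  M2 = (+0.1050, -0.1050, 0)
  M3 = (-0.1050, -0.1050, 0)
Detected image corners:
  c0 = (96.068707, 427.202789) px
  c1 = (191.662018, 385.037086) px
  c2 = (155.547138, 266.455965) px
  c3 = (60.172213, 309.618485) px
Planar DLT: solve 8×8 A·h = b for H (H[2,2]=1):
  H  [+449.79778 +171.92620 +125.67491]
  H  [-216.64260 +563.59239 +347.18886]
  H  [-0.03884 +0.00376 +1.00000]
B = K⁻¹H; ‖b₁‖=0.743748, ‖b₂‖=0.743748; λ = 2/(‖b₁‖+‖b₂‖) = 1.344541, sign → tz>0 ⇒ λ=+1.344541
r₁ = λ·B[:,0] = (+0.93717,-0.34494,-0.05222); r₂ = λ·B[:,1] = (+0.34565,+0.93835,+0.00505)
r₃ = r₁×r₂ = (+0.04726,-0.02278,+0.99862); SVD([r₁ r₂ r₃]) → R = UVᵀ:
  R  [+0.93717 +0.34565 +0.04726]
  R  [-0.34494 +0.93835 -0.02278]
  R  [-0.05222 +0.00505 +0.99862]
t = (-0.42089, +0.15758, +1.34454) m
tr R = 2.874144; θ = arccos((tr R − 1)/2) = 0.356649 rad = 20.434°
axis k = ((R−Rᵀ)₃₂, (R−Rᵀ)₁₃, (R−Rᵀ)₂₁) / (2 sinθ) = (+0.039860, +0.142476, -0.988995)
rvec = θ·k = (+0.014216, +0.050814, -0.352724)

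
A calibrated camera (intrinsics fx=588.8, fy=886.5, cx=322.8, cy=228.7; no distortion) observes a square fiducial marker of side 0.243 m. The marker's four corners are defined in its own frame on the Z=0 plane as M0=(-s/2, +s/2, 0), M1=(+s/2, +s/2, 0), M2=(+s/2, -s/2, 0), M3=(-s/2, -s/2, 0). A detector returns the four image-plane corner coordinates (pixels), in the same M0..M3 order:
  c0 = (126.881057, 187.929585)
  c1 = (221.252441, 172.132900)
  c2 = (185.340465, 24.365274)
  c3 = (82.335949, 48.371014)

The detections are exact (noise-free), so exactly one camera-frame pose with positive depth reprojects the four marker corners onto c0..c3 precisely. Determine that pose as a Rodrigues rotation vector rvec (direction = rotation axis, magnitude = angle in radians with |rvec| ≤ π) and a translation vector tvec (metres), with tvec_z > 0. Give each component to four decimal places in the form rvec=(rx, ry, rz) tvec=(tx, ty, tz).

Intrinsics K: fx=588.8, fy=886.5, cx=322.8, cy=228.7
Marker side s = 0.243 m; corners in marker frame (Z=0):
  M0 = (-0.1215, +0.1215, 0)
  M1 = (+0.1215, +0.1215, 0)
  M2 = (+0.1215, -0.1215, 0)
  M3 = (-0.1215, -0.1215, 0)
Detected image corners:
  c0 = (126.881057, 187.929585) px
  c1 = (221.252441, 172.132900) px
  c2 = (185.340465, 24.365274) px
  c3 = (82.335949, 48.371014) px
Planar DLT: solve 8×8 A·h = b for H (H[2,2]=1):
  H  [+378.19244 +232.35631 +153.95555]
  H  [-99.98808 +637.53283 +112.17753]
  H  [-0.17538 +0.43149 +1.00000]
B = K⁻¹H; ‖b₁‖=0.761996, ‖b₂‖=0.761996; λ = 2/(‖b₁‖+‖b₂‖) = 1.312342, sign → tz>0 ⇒ λ=+1.312342
r₁ = λ·B[:,0] = (+0.96911,-0.08864,-0.23015); r₂ = λ·B[:,1] = (+0.20744,+0.79770,+0.56626)
r₃ = r₁×r₂ = (+0.13340,-0.59651,+0.79144); SVD([r₁ r₂ r₃]) → R = UVᵀ:
  R  [+0.96911 +0.20744 +0.13340]
  R  [-0.08864 +0.79770 -0.59651]
  R  [-0.23015 +0.56626 +0.79144]
t = (-0.37633, -0.17250, +1.31234) m
tr R = 2.558249; θ = arccos((tr R − 1)/2) = 0.677528 rad = 38.819°
axis k = ((R−Rᵀ)₃₂, (R−Rᵀ)₁₃, (R−Rᵀ)₂₁) / (2 sinθ) = (+0.927438, +0.289973, -0.236164)
rvec = θ·k = (+0.628365, +0.196465, -0.160008)

rvec=(0.6284, 0.1965, -0.1600) tvec=(-0.3763, -0.1725, 1.3123)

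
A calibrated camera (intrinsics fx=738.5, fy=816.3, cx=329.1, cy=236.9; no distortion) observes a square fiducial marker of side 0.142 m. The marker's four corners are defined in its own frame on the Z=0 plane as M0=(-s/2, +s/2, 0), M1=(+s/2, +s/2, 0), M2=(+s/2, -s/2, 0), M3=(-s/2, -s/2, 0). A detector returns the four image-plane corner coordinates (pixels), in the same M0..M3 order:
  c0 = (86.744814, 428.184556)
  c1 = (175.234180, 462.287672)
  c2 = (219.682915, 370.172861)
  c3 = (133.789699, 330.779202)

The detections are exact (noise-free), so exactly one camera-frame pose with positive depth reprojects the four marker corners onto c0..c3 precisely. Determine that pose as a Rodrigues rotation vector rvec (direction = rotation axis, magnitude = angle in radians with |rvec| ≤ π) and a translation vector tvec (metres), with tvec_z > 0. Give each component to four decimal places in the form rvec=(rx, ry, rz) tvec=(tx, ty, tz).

Intrinsics K: fx=738.5, fy=816.3, cx=329.1, cy=236.9
Marker side s = 0.142 m; corners in marker frame (Z=0):
  M0 = (-0.0710, +0.0710, 0)
  M1 = (+0.0710, +0.0710, 0)
  M2 = (+0.0710, -0.0710, 0)
  M3 = (-0.0710, -0.0710, 0)
Detected image corners:
  c0 = (86.744814, 428.184556) px
  c1 = (175.234180, 462.287672) px
  c2 = (219.682915, 370.172861) px
  c3 = (133.789699, 330.779202) px
Planar DLT: solve 8×8 A·h = b for H (H[2,2]=1):
  H  [+674.68491 -322.33909 +155.08787]
  H  [+415.65802 +665.67991 +398.36093]
  H  [+0.39427 -0.00282 +1.00000]
B = K⁻¹H; ‖b₁‖=0.925082, ‖b₂‖=0.925082; λ = 2/(‖b₁‖+‖b₂‖) = 1.080986, sign → tz>0 ⇒ λ=+1.080986
r₁ = λ·B[:,0] = (+0.79765,+0.42675,+0.42620); r₂ = λ·B[:,1] = (-0.47047,+0.88241,-0.00305)
r₃ = r₁×r₂ = (-0.37739,-0.19808,+0.90462); SVD([r₁ r₂ r₃]) → R = UVᵀ:
  R  [+0.79765 -0.47047 -0.37739]
  R  [+0.42675 +0.88241 -0.19808]
  R  [+0.42620 -0.00305 +0.90462]
t = (-0.25471, +0.21381, +1.08099) m
tr R = 2.584683; θ = arccos((tr R − 1)/2) = 0.656159 rad = 37.595°
axis k = ((R−Rᵀ)₃₂, (R−Rᵀ)₁₃, (R−Rᵀ)₂₁) / (2 sinθ) = (+0.159838, -0.658594, +0.735327)
rvec = θ·k = (+0.104879, -0.432142, +0.482491)

rvec=(0.1049, -0.4321, 0.4825) tvec=(-0.2547, 0.2138, 1.0810)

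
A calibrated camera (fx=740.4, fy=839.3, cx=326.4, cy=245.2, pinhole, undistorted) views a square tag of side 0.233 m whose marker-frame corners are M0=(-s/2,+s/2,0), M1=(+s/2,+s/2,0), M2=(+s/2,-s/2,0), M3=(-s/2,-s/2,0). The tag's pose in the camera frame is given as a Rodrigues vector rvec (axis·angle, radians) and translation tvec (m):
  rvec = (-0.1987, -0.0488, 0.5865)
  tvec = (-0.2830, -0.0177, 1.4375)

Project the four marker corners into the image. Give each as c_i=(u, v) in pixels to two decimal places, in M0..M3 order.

c0=(94.44, 252.68) c1=(195.66, 329.39) c2=(264.23, 217.59) c3=(166.12, 143.51)

Intrinsics K: fx=740.4, fy=839.3, cx=326.4, cy=245.2
Marker side s = 0.233 m; corners in marker frame (Z=0):
  M0 = (-0.1165, +0.1165, 0)
  M1 = (+0.1165, +0.1165, 0)
  M2 = (+0.1165, -0.1165, 0)
  M3 = (-0.1165, -0.1165, 0)
rvec = (-0.1987, -0.0488, 0.5865), |rvec| = θ = 0.62116 rad = 35.590°
Rodrigues: sinθ=0.58198, 1−cosθ=0.18680; R = I + sinθ·[k]× + (1−cosθ)·[k]×²:
    [+0.83232 -0.54481 -0.10214]
    [+0.55420 +0.81435 +0.17231]
    [-0.01070 -0.20002 +0.97973]
t = (-0.2830, -0.0177, 1.4375) m
M0: Pc = R·M0+t = (-0.44344, +0.01261, +1.41544); u = 740.4·(-0.44344)/1.41544 + 326.4 = 94.4449, v = 839.3·(+0.01261)/1.41544 + 245.2 = 252.6761
M1: Pc = R·M1+t = (-0.24951, +0.14174, +1.41295); u = 740.4·(-0.24951)/1.41295 + 326.4 = 195.6566, v = 839.3·(+0.14174)/1.41295 + 245.2 = 329.3922
M2: Pc = R·M2+t = (-0.12256, -0.04801, +1.45956); u = 740.4·(-0.12256)/1.45956 + 326.4 = 264.2256, v = 839.3·(-0.04801)/1.45956 + 245.2 = 217.5935
M3: Pc = R·M3+t = (-0.31649, -0.17714, +1.46205); u = 740.4·(-0.31649)/1.46205 + 326.4 = 166.1233, v = 839.3·(-0.17714)/1.46205 + 245.2 = 143.5135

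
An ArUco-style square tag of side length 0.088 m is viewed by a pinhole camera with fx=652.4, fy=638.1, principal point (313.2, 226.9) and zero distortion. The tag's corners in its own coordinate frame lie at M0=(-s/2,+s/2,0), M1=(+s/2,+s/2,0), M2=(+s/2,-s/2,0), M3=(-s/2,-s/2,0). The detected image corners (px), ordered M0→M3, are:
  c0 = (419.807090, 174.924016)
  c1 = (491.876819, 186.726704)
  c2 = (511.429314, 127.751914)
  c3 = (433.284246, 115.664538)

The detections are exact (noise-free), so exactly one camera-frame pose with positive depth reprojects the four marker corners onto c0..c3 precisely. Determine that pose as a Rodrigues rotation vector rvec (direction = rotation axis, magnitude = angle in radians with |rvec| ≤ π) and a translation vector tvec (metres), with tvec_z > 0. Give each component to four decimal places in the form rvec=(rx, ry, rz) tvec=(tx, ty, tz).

rvec=(0.7467, 0.1581, 0.1311) tvec=(0.1768, -0.0896, 0.7673)

Intrinsics K: fx=652.4, fy=638.1, cx=313.2, cy=226.9
Marker side s = 0.088 m; corners in marker frame (Z=0):
  M0 = (-0.0440, +0.0440, 0)
  M1 = (+0.0440, +0.0440, 0)
  M2 = (+0.0440, -0.0440, 0)
  M3 = (-0.0440, -0.0440, 0)
Detected image corners:
  c0 = (419.807090, 174.924016) px
  c1 = (491.876819, 186.726704) px
  c2 = (511.429314, 127.751914) px
  c3 = (433.284246, 115.664538) px
Planar DLT: solve 8×8 A·h = b for H (H[2,2]=1):
  H  [+793.92582 +226.31730 +463.56816]
  H  [+116.70177 +806.66541 +152.39344]
  H  [-0.12543 +0.89161 +1.00000]
B = K⁻¹H; ‖b₁‖=1.303301, ‖b₂‖=1.303301; λ = 2/(‖b₁‖+‖b₂‖) = 0.767283, sign → tz>0 ⇒ λ=+0.767283
r₁ = λ·B[:,0] = (+0.97993,+0.17455,-0.09624); r₂ = λ·B[:,1] = (-0.06226,+0.72671,+0.68412)
r₃ = r₁×r₂ = (+0.18935,-0.66440,+0.72300); SVD([r₁ r₂ r₃]) → R = UVᵀ:
  R  [+0.97993 -0.06226 +0.18935]
  R  [+0.17455 +0.72671 -0.66440]
  R  [-0.09624 +0.68412 +0.72300]
t = (+0.17685, -0.08959, +0.76728) m
tr R = 2.429640; θ = arccos((tr R − 1)/2) = 0.774430 rad = 44.372°
axis k = ((R−Rᵀ)₃₂, (R−Rᵀ)₁₃, (R−Rᵀ)₂₁) / (2 sinθ) = (+0.964176, +0.204198, +0.169315)
rvec = θ·k = (+0.746687, +0.158137, +0.131122)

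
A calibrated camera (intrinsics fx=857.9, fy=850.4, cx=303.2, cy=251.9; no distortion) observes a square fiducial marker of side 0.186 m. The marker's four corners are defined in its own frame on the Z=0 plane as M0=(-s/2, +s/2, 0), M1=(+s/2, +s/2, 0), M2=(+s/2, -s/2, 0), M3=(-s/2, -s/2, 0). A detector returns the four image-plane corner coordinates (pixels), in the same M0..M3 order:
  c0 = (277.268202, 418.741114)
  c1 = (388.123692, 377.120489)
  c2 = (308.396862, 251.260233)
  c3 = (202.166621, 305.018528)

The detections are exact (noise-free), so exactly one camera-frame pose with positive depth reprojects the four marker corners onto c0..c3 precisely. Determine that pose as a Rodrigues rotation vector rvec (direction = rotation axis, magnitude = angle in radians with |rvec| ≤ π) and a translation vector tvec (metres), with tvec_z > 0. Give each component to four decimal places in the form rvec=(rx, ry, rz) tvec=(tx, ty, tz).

rvec=(0.2899, 0.5230, -0.5056) tvec=(-0.0143, 0.1129, 1.0918)

Intrinsics K: fx=857.9, fy=850.4, cx=303.2, cy=251.9
Marker side s = 0.186 m; corners in marker frame (Z=0):
  M0 = (-0.0930, +0.0930, 0)
  M1 = (+0.0930, +0.0930, 0)
  M2 = (+0.0930, -0.0930, 0)
  M3 = (-0.0930, -0.0930, 0)
Detected image corners:
  c0 = (277.268202, 418.741114) px
  c1 = (388.123692, 377.120489) px
  c2 = (308.396862, 251.260233) px
  c3 = (202.166621, 305.018528) px
Planar DLT: solve 8×8 A·h = b for H (H[2,2]=1):
  H  [+438.08966 +452.13694 +291.93584]
  H  [-423.45273 +684.51035 +339.82514]
  H  [-0.49532 +0.12417 +1.00000]
B = K⁻¹H; ‖b₁‖=0.915912, ‖b₂‖=0.915912; λ = 2/(‖b₁‖+‖b₂‖) = 1.091807, sign → tz>0 ⇒ λ=+1.091807
r₁ = λ·B[:,0] = (+0.74866,-0.38347,-0.54079); r₂ = λ·B[:,1] = (+0.52750,+0.83867,+0.13557)
r₃ = r₁×r₂ = (+0.40156,-0.38676,+0.83016); SVD([r₁ r₂ r₃]) → R = UVᵀ:
  R  [+0.74866 +0.52750 +0.40156]
  R  [-0.38347 +0.83867 -0.38676]
  R  [-0.54079 +0.13557 +0.83016]
t = (-0.01434, +0.11288, +1.09181) m
tr R = 2.417491; θ = arccos((tr R − 1)/2) = 0.783078 rad = 44.867°
axis k = ((R−Rᵀ)₃₂, (R−Rᵀ)₁₃, (R−Rᵀ)₂₁) / (2 sinθ) = (+0.370204, +0.667893, -0.645654)
rvec = θ·k = (+0.289898, +0.523012, -0.505597)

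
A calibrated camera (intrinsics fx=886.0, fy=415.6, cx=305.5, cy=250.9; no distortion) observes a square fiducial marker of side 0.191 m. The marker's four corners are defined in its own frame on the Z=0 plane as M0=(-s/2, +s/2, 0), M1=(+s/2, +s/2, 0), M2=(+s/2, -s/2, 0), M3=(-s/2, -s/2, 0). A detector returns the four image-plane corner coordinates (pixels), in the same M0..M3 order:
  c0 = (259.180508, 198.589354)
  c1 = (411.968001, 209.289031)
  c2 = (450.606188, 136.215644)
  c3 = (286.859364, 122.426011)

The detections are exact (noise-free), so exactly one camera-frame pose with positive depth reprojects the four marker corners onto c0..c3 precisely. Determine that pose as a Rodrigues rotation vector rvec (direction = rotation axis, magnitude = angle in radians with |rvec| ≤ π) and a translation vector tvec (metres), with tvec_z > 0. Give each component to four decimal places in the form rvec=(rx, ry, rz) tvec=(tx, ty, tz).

Intrinsics K: fx=886.0, fy=415.6, cx=305.5, cy=250.9
Marker side s = 0.191 m; corners in marker frame (Z=0):
  M0 = (-0.0955, +0.0955, 0)
  M1 = (+0.0955, +0.0955, 0)
  M2 = (+0.0955, -0.0955, 0)
  M3 = (-0.0955, -0.0955, 0)
Detected image corners:
  c0 = (259.180508, 198.589354) px
  c1 = (411.968001, 209.289031) px
  c2 = (450.606188, 136.215644) px
  c3 = (286.859364, 122.426011) px
Planar DLT: solve 8×8 A·h = b for H (H[2,2]=1):
  H  [+881.10086 -35.12978 +352.67840]
  H  [+89.14555 +456.27459 +168.12421]
  H  [+0.15209 +0.39441 +1.00000]
B = K⁻¹H; ‖b₁‖=0.962082, ‖b₂‖=0.962082; λ = 2/(‖b₁‖+‖b₂‖) = 1.039412, sign → tz>0 ⇒ λ=+1.039412
r₁ = λ·B[:,0] = (+0.97916,+0.12752,+0.15808); r₂ = λ·B[:,1] = (-0.18257,+0.89365,+0.40995)
r₃ = r₁×r₂ = (-0.08899,-0.43027,+0.89830); SVD([r₁ r₂ r₃]) → R = UVᵀ:
  R  [+0.97916 -0.18257 -0.08899]
  R  [+0.12752 +0.89365 -0.43027]
  R  [+0.15808 +0.40995 +0.89830]
t = (+0.05535, -0.20702, +1.03941) m
tr R = 2.771111; θ = arccos((tr R − 1)/2) = 0.483107 rad = 27.680°
axis k = ((R−Rᵀ)₃₂, (R−Rᵀ)₁₃, (R−Rᵀ)₂₁) / (2 sinθ) = (+0.904368, -0.265935, +0.333760)
rvec = θ·k = (+0.436907, -0.128475, +0.161242)

rvec=(0.4369, -0.1285, 0.1612) tvec=(0.0553, -0.2070, 1.0394)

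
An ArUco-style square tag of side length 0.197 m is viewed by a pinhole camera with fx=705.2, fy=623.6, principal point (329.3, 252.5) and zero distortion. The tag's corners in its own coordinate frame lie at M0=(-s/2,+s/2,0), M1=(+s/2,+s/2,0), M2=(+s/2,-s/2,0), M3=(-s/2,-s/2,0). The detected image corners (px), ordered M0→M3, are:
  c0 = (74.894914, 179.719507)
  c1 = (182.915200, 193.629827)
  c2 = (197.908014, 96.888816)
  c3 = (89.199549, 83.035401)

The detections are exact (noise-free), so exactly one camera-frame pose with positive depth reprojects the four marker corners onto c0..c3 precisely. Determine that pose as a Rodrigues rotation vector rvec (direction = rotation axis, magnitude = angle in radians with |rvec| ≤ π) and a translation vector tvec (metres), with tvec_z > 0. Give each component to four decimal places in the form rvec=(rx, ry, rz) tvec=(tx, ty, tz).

rvec=(0.0388, 0.0123, 0.1450) tvec=(-0.3465, -0.2314, 1.2652)

Intrinsics K: fx=705.2, fy=623.6, cx=329.3, cy=252.5
Marker side s = 0.197 m; corners in marker frame (Z=0):
  M0 = (-0.0985, +0.0985, 0)
  M1 = (+0.0985, +0.0985, 0)
  M2 = (+0.0985, -0.0985, 0)
  M3 = (-0.0985, -0.0985, 0)
Detected image corners:
  c0 = (74.894914, 179.719507) px
  c1 = (182.915200, 193.629827) px
  c2 = (197.908014, 96.888816) px
  c3 = (89.199549, 83.035401) px
Planar DLT: solve 8×8 A·h = b for H (H[2,2]=1):
  H  [+549.05010 -70.10370 +136.16703]
  H  [+69.43368 +495.24584 +138.46202]
  H  [-0.00747 +0.03123 +1.00000]
B = K⁻¹H; ‖b₁‖=0.790415, ‖b₂‖=0.790415; λ = 2/(‖b₁‖+‖b₂‖) = 1.265158, sign → tz>0 ⇒ λ=+1.265158
r₁ = λ·B[:,0] = (+0.98943,+0.14469,-0.00945); r₂ = λ·B[:,1] = (-0.14422,+0.98876,+0.03951)
r₃ = r₁×r₂ = (+0.01506,-0.03773,+0.99917); SVD([r₁ r₂ r₃]) → R = UVᵀ:
  R  [+0.98943 -0.14422 +0.01506]
  R  [+0.14469 +0.98876 -0.03773]
  R  [-0.00945 +0.03951 +0.99917]
t = (-0.34649, -0.23136, +1.26516) m
tr R = 2.977363; θ = arccos((tr R − 1)/2) = 0.150598 rad = 8.629°
axis k = ((R−Rᵀ)₃₂, (R−Rᵀ)₁₃, (R−Rᵀ)₂₁) / (2 sinθ) = (+0.257396, +0.081681, +0.962848)
rvec = θ·k = (+0.038763, +0.012301, +0.145003)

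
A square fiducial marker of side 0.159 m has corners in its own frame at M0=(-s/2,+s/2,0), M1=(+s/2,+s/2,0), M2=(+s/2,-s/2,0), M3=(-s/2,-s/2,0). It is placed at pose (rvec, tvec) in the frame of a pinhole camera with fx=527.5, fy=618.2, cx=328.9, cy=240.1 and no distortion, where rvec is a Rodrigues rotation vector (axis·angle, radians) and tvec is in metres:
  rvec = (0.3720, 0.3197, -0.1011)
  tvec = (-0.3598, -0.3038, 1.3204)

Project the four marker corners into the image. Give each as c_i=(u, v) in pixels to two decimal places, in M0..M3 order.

Intrinsics K: fx=527.5, fy=618.2, cx=328.9, cy=240.1
Marker side s = 0.159 m; corners in marker frame (Z=0):
  M0 = (-0.0795, +0.0795, 0)
  M1 = (+0.0795, +0.0795, 0)
  M2 = (+0.0795, -0.0795, 0)
  M3 = (-0.0795, -0.0795, 0)
rvec = (0.3720, 0.3197, -0.1011), |rvec| = θ = 0.50081 rad = 28.694°
Rodrigues: sinθ=0.48014, 1−cosθ=0.12281; R = I + sinθ·[k]× + (1−cosθ)·[k]×²:
    [+0.94495 +0.15516 +0.28809]
    [-0.03869 +0.92724 -0.37247]
    [-0.32492 +0.34082 +0.88220]
t = (-0.3598, -0.3038, 1.3204) m
M0: Pc = R·M0+t = (-0.42259, -0.22701, +1.37333); u = 527.5·(-0.42259)/1.37333 + 328.9 = 166.5821, v = 618.2·(-0.22701)/1.37333 + 240.1 = 137.9126
M1: Pc = R·M1+t = (-0.27234, -0.23316, +1.32166); u = 527.5·(-0.27234)/1.32166 + 328.9 = 220.2036, v = 618.2·(-0.23316)/1.32166 + 240.1 = 131.0405
M2: Pc = R·M2+t = (-0.29701, -0.38059, +1.26747); u = 527.5·(-0.29701)/1.26747 + 328.9 = 205.2891, v = 618.2·(-0.38059)/1.26747 + 240.1 = 54.4696
M3: Pc = R·M3+t = (-0.44726, -0.37444, +1.31914); u = 527.5·(-0.44726)/1.31914 + 328.9 = 150.0489, v = 618.2·(-0.37444)/1.31914 + 240.1 = 64.6228

c0=(166.58, 137.91) c1=(220.20, 131.04) c2=(205.29, 54.47) c3=(150.05, 64.62)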